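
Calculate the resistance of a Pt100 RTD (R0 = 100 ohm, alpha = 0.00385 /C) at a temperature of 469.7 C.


The RTD equation: Rt = R0 * (1 + alpha * T).
Rt = 100 * (1 + 0.00385 * 469.7)
Rt = 100 * (1 + 1.808345)
Rt = 100 * 2.808345
Rt = 280.834 ohm

280.834 ohm


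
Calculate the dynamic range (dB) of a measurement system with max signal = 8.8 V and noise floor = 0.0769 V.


Dynamic range = 20 * log10(Vmax / Vnoise).
DR = 20 * log10(8.8 / 0.0769)
DR = 20 * log10(114.43)
DR = 41.17 dB

41.17 dB


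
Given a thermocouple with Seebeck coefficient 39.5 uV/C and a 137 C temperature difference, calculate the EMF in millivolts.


The thermocouple output V = sensitivity * dT.
V = 39.5 uV/C * 137 C
V = 5411.5 uV
V = 5.412 mV

5.412 mV


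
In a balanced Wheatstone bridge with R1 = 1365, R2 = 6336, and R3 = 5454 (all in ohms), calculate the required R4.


At balance: R1*R4 = R2*R3, so R4 = R2*R3/R1.
R4 = 6336 * 5454 / 1365
R4 = 34556544 / 1365
R4 = 25316.15 ohm

25316.15 ohm


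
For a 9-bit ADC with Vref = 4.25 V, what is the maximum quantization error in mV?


The maximum quantization error is +/- LSB/2.
LSB = Vref / 2^n = 4.25 / 512 = 0.00830078 V
Max error = LSB / 2 = 0.00830078 / 2 = 0.00415039 V
Max error = 4.1504 mV

4.1504 mV


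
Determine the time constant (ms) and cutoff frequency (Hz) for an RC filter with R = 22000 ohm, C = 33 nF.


Time constant: tau = R * C.
tau = 22000 * 3.30e-08 = 0.000726 s
tau = 0.726 ms
Cutoff frequency: fc = 1 / (2*pi*R*C).
fc = 1 / (2*pi*0.000726) = 219.22 Hz

tau = 0.726 ms, fc = 219.22 Hz


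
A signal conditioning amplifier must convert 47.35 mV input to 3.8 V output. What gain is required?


Gain = Vout / Vin (converting to same units).
G = 3.8 V / 47.35 mV
G = 3800.0 mV / 47.35 mV
G = 80.25

80.25


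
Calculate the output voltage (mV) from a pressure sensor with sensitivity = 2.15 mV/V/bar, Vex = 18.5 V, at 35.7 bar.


Output = sensitivity * Vex * P.
Vout = 2.15 * 18.5 * 35.7
Vout = 39.775 * 35.7
Vout = 1419.97 mV

1419.97 mV


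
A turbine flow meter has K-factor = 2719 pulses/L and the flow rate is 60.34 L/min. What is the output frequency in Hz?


Frequency = K * Q / 60 (converting L/min to L/s).
f = 2719 * 60.34 / 60
f = 164064.46 / 60
f = 2734.41 Hz

2734.41 Hz


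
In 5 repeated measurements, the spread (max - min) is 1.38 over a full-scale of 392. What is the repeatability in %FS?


Repeatability = (spread / full scale) * 100%.
R = (1.38 / 392) * 100
R = 0.352 %FS

0.352 %FS


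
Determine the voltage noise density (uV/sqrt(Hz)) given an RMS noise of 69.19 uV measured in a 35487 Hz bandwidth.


Noise spectral density = Vrms / sqrt(BW).
NSD = 69.19 / sqrt(35487)
NSD = 69.19 / 188.3799
NSD = 0.3673 uV/sqrt(Hz)

0.3673 uV/sqrt(Hz)


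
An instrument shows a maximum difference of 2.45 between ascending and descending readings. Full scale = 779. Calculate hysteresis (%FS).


Hysteresis = (max difference / full scale) * 100%.
H = (2.45 / 779) * 100
H = 0.315 %FS

0.315 %FS


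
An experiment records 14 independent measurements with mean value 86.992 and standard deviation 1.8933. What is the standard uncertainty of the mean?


The standard uncertainty for Type A evaluation is u = s / sqrt(n).
u = 1.8933 / sqrt(14)
u = 1.8933 / 3.7417
u = 0.506

0.506


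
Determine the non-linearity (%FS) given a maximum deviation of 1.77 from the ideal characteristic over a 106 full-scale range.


Linearity error = (max deviation / full scale) * 100%.
Linearity = (1.77 / 106) * 100
Linearity = 1.67 %FS

1.67 %FS


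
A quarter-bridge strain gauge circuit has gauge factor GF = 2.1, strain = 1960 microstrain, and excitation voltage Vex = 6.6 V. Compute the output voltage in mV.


Quarter bridge output: Vout = (GF * epsilon * Vex) / 4.
Vout = (2.1 * 1960e-6 * 6.6) / 4
Vout = 0.0271656 / 4 V
Vout = 0.0067914 V = 6.7914 mV

6.7914 mV


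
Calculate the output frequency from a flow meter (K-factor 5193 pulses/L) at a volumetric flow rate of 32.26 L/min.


Frequency = K * Q / 60 (converting L/min to L/s).
f = 5193 * 32.26 / 60
f = 167526.18 / 60
f = 2792.1 Hz

2792.1 Hz


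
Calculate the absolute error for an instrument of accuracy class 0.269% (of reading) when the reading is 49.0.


Absolute error = (accuracy% / 100) * reading.
Error = (0.269 / 100) * 49.0
Error = 0.00269 * 49.0
Error = 0.1318

0.1318


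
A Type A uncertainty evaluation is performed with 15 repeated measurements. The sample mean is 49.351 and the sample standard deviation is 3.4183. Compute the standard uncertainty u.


The standard uncertainty for Type A evaluation is u = s / sqrt(n).
u = 3.4183 / sqrt(15)
u = 3.4183 / 3.873
u = 0.8826

0.8826


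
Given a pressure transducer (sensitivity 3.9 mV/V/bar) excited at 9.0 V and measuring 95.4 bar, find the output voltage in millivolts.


Output = sensitivity * Vex * P.
Vout = 3.9 * 9.0 * 95.4
Vout = 35.1 * 95.4
Vout = 3348.54 mV

3348.54 mV


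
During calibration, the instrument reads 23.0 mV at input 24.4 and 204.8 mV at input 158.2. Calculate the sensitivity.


Sensitivity = (y2 - y1) / (x2 - x1).
S = (204.8 - 23.0) / (158.2 - 24.4)
S = 181.8 / 133.8
S = 1.3587 mV/unit

1.3587 mV/unit


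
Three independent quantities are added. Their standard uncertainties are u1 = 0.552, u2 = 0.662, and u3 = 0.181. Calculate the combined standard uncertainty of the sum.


For a sum of independent quantities, uc = sqrt(u1^2 + u2^2 + u3^2).
uc = sqrt(0.552^2 + 0.662^2 + 0.181^2)
uc = sqrt(0.304704 + 0.438244 + 0.032761)
uc = 0.8807

0.8807


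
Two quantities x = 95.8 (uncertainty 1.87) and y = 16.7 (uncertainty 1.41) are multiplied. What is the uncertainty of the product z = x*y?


For a product z = x*y, the relative uncertainty is:
uz/z = sqrt((ux/x)^2 + (uy/y)^2)
Relative uncertainties: ux/x = 1.87/95.8 = 0.01952
uy/y = 1.41/16.7 = 0.084431
z = 95.8 * 16.7 = 1599.9
uz = 1599.9 * sqrt(0.01952^2 + 0.084431^2) = 138.641

138.641


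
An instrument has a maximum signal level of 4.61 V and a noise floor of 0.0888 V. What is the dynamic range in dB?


Dynamic range = 20 * log10(Vmax / Vnoise).
DR = 20 * log10(4.61 / 0.0888)
DR = 20 * log10(51.91)
DR = 34.31 dB

34.31 dB


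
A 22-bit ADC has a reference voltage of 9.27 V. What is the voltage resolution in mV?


The resolution (LSB) of an ADC is Vref / 2^n.
LSB = 9.27 / 2^22
LSB = 9.27 / 4194304
LSB = 2.21e-06 V = 0.00221014 mV

0.00221014 mV


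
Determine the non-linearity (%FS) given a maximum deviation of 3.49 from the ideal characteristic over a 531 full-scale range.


Linearity error = (max deviation / full scale) * 100%.
Linearity = (3.49 / 531) * 100
Linearity = 0.657 %FS

0.657 %FS


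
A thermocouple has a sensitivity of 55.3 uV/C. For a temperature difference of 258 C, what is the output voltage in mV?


The thermocouple output V = sensitivity * dT.
V = 55.3 uV/C * 258 C
V = 14267.4 uV
V = 14.267 mV

14.267 mV


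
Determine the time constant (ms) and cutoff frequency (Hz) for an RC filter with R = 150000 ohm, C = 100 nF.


Time constant: tau = R * C.
tau = 150000 * 1.00e-07 = 0.015 s
tau = 15.0 ms
Cutoff frequency: fc = 1 / (2*pi*R*C).
fc = 1 / (2*pi*0.015) = 10.61 Hz

tau = 15.0 ms, fc = 10.61 Hz


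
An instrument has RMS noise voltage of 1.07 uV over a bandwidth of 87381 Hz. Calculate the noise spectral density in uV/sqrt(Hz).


Noise spectral density = Vrms / sqrt(BW).
NSD = 1.07 / sqrt(87381)
NSD = 1.07 / 295.6028
NSD = 0.0036 uV/sqrt(Hz)

0.0036 uV/sqrt(Hz)


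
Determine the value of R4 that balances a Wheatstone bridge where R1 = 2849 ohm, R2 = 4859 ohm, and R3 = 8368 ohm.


At balance: R1*R4 = R2*R3, so R4 = R2*R3/R1.
R4 = 4859 * 8368 / 2849
R4 = 40660112 / 2849
R4 = 14271.71 ohm

14271.71 ohm


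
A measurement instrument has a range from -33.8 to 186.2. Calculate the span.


Span = upper range - lower range.
Span = 186.2 - (-33.8)
Span = 220.0

220.0


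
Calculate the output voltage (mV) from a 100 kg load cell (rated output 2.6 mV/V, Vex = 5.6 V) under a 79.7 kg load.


Vout = rated_output * Vex * (load / capacity).
Vout = 2.6 * 5.6 * (79.7 / 100)
Vout = 2.6 * 5.6 * 0.797
Vout = 11.604 mV

11.604 mV


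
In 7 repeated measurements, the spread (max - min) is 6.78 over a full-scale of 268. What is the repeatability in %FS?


Repeatability = (spread / full scale) * 100%.
R = (6.78 / 268) * 100
R = 2.53 %FS

2.53 %FS


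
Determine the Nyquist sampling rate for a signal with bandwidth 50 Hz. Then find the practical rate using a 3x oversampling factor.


By Nyquist theorem, fs_min = 2 * fmax.
fs_min = 2 * 50 = 100 Hz
Practical rate = 3 * fs_min = 3 * 100 = 300 Hz

fs_min = 100 Hz, fs_practical = 300 Hz


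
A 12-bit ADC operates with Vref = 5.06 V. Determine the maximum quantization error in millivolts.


The maximum quantization error is +/- LSB/2.
LSB = Vref / 2^n = 5.06 / 4096 = 0.00123535 V
Max error = LSB / 2 = 0.00123535 / 2 = 0.00061768 V
Max error = 0.6177 mV

0.6177 mV


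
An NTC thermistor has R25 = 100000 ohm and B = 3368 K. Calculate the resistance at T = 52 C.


NTC thermistor equation: Rt = R25 * exp(B * (1/T - 1/T25)).
T in Kelvin: 325.15 K, T25 = 298.15 K
1/T - 1/T25 = 1/325.15 - 1/298.15 = -0.00027851
B * (1/T - 1/T25) = 3368 * -0.00027851 = -0.938
Rt = 100000 * exp(-0.938) = 39139.8 ohm

39139.8 ohm


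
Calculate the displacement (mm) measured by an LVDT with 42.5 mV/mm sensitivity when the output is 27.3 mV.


Displacement = Vout / sensitivity.
d = 27.3 / 42.5
d = 0.642 mm

0.642 mm


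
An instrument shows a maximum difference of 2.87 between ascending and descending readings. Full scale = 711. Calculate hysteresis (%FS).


Hysteresis = (max difference / full scale) * 100%.
H = (2.87 / 711) * 100
H = 0.404 %FS

0.404 %FS


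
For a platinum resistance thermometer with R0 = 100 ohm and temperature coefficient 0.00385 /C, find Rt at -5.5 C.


The RTD equation: Rt = R0 * (1 + alpha * T).
Rt = 100 * (1 + 0.00385 * -5.5)
Rt = 100 * (1 + -0.021175)
Rt = 100 * 0.978825
Rt = 97.883 ohm

97.883 ohm


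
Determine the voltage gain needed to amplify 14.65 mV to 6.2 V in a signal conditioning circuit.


Gain = Vout / Vin (converting to same units).
G = 6.2 V / 14.65 mV
G = 6200.0 mV / 14.65 mV
G = 423.21

423.21


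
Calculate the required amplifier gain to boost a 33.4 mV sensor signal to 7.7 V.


Gain = Vout / Vin (converting to same units).
G = 7.7 V / 33.4 mV
G = 7700.0 mV / 33.4 mV
G = 230.54

230.54


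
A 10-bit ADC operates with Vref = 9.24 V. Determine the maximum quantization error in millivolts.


The maximum quantization error is +/- LSB/2.
LSB = Vref / 2^n = 9.24 / 1024 = 0.00902344 V
Max error = LSB / 2 = 0.00902344 / 2 = 0.00451172 V
Max error = 4.5117 mV

4.5117 mV


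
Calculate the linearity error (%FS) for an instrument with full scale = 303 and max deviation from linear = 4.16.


Linearity error = (max deviation / full scale) * 100%.
Linearity = (4.16 / 303) * 100
Linearity = 1.373 %FS

1.373 %FS


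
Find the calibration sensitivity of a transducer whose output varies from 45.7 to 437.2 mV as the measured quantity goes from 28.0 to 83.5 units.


Sensitivity = (y2 - y1) / (x2 - x1).
S = (437.2 - 45.7) / (83.5 - 28.0)
S = 391.5 / 55.5
S = 7.0541 mV/unit

7.0541 mV/unit


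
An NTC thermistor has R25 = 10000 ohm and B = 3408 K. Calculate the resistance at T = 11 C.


NTC thermistor equation: Rt = R25 * exp(B * (1/T - 1/T25)).
T in Kelvin: 284.15 K, T25 = 298.15 K
1/T - 1/T25 = 1/284.15 - 1/298.15 = 0.00016525
B * (1/T - 1/T25) = 3408 * 0.00016525 = 0.5632
Rt = 10000 * exp(0.5632) = 17562.4 ohm

17562.4 ohm


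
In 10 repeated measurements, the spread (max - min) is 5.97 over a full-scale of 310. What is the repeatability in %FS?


Repeatability = (spread / full scale) * 100%.
R = (5.97 / 310) * 100
R = 1.926 %FS

1.926 %FS


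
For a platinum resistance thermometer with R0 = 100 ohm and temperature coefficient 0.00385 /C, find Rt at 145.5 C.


The RTD equation: Rt = R0 * (1 + alpha * T).
Rt = 100 * (1 + 0.00385 * 145.5)
Rt = 100 * (1 + 0.560175)
Rt = 100 * 1.560175
Rt = 156.018 ohm

156.018 ohm


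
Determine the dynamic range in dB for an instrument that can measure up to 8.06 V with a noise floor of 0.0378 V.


Dynamic range = 20 * log10(Vmax / Vnoise).
DR = 20 * log10(8.06 / 0.0378)
DR = 20 * log10(213.23)
DR = 46.58 dB

46.58 dB


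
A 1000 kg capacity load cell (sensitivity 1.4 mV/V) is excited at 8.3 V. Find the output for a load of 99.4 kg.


Vout = rated_output * Vex * (load / capacity).
Vout = 1.4 * 8.3 * (99.4 / 1000)
Vout = 1.4 * 8.3 * 0.0994
Vout = 1.155 mV

1.155 mV


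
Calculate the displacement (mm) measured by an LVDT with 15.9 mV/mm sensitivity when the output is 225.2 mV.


Displacement = Vout / sensitivity.
d = 225.2 / 15.9
d = 14.164 mm

14.164 mm


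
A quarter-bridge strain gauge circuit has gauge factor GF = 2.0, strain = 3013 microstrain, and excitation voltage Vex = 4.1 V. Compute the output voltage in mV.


Quarter bridge output: Vout = (GF * epsilon * Vex) / 4.
Vout = (2.0 * 3013e-6 * 4.1) / 4
Vout = 0.0247066 / 4 V
Vout = 0.00617665 V = 6.1766 mV

6.1766 mV


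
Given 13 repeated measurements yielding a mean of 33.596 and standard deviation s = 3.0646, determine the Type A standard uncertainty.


The standard uncertainty for Type A evaluation is u = s / sqrt(n).
u = 3.0646 / sqrt(13)
u = 3.0646 / 3.6056
u = 0.85

0.85


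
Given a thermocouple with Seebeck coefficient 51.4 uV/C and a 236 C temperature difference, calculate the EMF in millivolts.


The thermocouple output V = sensitivity * dT.
V = 51.4 uV/C * 236 C
V = 12130.4 uV
V = 12.13 mV

12.13 mV


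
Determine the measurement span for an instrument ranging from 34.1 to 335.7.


Span = upper range - lower range.
Span = 335.7 - (34.1)
Span = 301.6

301.6


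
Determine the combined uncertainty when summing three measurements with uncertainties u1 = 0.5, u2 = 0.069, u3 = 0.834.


For a sum of independent quantities, uc = sqrt(u1^2 + u2^2 + u3^2).
uc = sqrt(0.5^2 + 0.069^2 + 0.834^2)
uc = sqrt(0.25 + 0.004761 + 0.695556)
uc = 0.9748

0.9748


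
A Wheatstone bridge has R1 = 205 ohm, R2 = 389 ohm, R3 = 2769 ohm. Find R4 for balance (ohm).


At balance: R1*R4 = R2*R3, so R4 = R2*R3/R1.
R4 = 389 * 2769 / 205
R4 = 1077141 / 205
R4 = 5254.35 ohm

5254.35 ohm


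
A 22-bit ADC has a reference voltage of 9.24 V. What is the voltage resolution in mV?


The resolution (LSB) of an ADC is Vref / 2^n.
LSB = 9.24 / 2^22
LSB = 9.24 / 4194304
LSB = 2.2e-06 V = 0.00220299 mV

0.00220299 mV


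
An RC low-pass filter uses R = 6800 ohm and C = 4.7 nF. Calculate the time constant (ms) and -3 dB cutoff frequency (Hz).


Time constant: tau = R * C.
tau = 6800 * 4.70e-09 = 3.196e-05 s
tau = 0.032 ms
Cutoff frequency: fc = 1 / (2*pi*R*C).
fc = 1 / (2*pi*3.196e-05) = 4979.82 Hz

tau = 0.032 ms, fc = 4979.82 Hz


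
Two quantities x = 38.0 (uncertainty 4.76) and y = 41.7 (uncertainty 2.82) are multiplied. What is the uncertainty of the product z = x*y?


For a product z = x*y, the relative uncertainty is:
uz/z = sqrt((ux/x)^2 + (uy/y)^2)
Relative uncertainties: ux/x = 4.76/38.0 = 0.125263
uy/y = 2.82/41.7 = 0.067626
z = 38.0 * 41.7 = 1584.6
uz = 1584.6 * sqrt(0.125263^2 + 0.067626^2) = 225.571

225.571


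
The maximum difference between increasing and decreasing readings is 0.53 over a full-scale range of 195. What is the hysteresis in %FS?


Hysteresis = (max difference / full scale) * 100%.
H = (0.53 / 195) * 100
H = 0.272 %FS

0.272 %FS


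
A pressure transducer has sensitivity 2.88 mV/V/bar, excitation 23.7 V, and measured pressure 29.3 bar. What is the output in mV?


Output = sensitivity * Vex * P.
Vout = 2.88 * 23.7 * 29.3
Vout = 68.256 * 29.3
Vout = 1999.9 mV

1999.9 mV


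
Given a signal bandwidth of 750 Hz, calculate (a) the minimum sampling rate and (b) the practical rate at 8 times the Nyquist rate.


By Nyquist theorem, fs_min = 2 * fmax.
fs_min = 2 * 750 = 1500 Hz
Practical rate = 8 * fs_min = 8 * 1500 = 12000 Hz

fs_min = 1500 Hz, fs_practical = 12000 Hz


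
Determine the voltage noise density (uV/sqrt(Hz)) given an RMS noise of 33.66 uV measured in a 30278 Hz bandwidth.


Noise spectral density = Vrms / sqrt(BW).
NSD = 33.66 / sqrt(30278)
NSD = 33.66 / 174.0057
NSD = 0.1934 uV/sqrt(Hz)

0.1934 uV/sqrt(Hz)


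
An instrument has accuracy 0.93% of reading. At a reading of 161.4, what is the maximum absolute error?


Absolute error = (accuracy% / 100) * reading.
Error = (0.93 / 100) * 161.4
Error = 0.0093 * 161.4
Error = 1.501

1.501


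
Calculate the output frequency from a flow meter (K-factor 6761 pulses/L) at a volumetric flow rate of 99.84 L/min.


Frequency = K * Q / 60 (converting L/min to L/s).
f = 6761 * 99.84 / 60
f = 675018.24 / 60
f = 11250.3 Hz

11250.3 Hz


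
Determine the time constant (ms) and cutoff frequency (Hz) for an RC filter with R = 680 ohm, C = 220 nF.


Time constant: tau = R * C.
tau = 680 * 2.20e-07 = 0.0001496 s
tau = 0.1496 ms
Cutoff frequency: fc = 1 / (2*pi*R*C).
fc = 1 / (2*pi*0.0001496) = 1063.87 Hz

tau = 0.1496 ms, fc = 1063.87 Hz


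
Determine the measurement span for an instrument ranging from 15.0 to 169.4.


Span = upper range - lower range.
Span = 169.4 - (15.0)
Span = 154.4

154.4


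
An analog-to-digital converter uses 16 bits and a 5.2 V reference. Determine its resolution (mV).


The resolution (LSB) of an ADC is Vref / 2^n.
LSB = 5.2 / 2^16
LSB = 5.2 / 65536
LSB = 7.935e-05 V = 0.0793457 mV

0.0793457 mV


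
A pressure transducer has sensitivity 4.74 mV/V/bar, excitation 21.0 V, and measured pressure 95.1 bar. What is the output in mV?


Output = sensitivity * Vex * P.
Vout = 4.74 * 21.0 * 95.1
Vout = 99.54 * 95.1
Vout = 9466.25 mV

9466.25 mV


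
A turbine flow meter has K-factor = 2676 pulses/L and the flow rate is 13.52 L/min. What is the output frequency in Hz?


Frequency = K * Q / 60 (converting L/min to L/s).
f = 2676 * 13.52 / 60
f = 36179.52 / 60
f = 602.99 Hz

602.99 Hz


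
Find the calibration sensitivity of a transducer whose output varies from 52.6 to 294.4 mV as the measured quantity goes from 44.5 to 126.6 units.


Sensitivity = (y2 - y1) / (x2 - x1).
S = (294.4 - 52.6) / (126.6 - 44.5)
S = 241.8 / 82.1
S = 2.9452 mV/unit

2.9452 mV/unit


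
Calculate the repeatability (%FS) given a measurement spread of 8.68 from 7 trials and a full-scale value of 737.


Repeatability = (spread / full scale) * 100%.
R = (8.68 / 737) * 100
R = 1.178 %FS

1.178 %FS


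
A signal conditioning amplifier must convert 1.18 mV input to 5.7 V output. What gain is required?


Gain = Vout / Vin (converting to same units).
G = 5.7 V / 1.18 mV
G = 5700.0 mV / 1.18 mV
G = 4830.51

4830.51


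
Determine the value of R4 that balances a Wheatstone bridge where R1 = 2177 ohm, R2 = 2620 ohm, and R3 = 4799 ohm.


At balance: R1*R4 = R2*R3, so R4 = R2*R3/R1.
R4 = 2620 * 4799 / 2177
R4 = 12573380 / 2177
R4 = 5775.55 ohm

5775.55 ohm


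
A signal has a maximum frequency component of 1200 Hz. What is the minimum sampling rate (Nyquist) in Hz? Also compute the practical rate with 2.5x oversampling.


By Nyquist theorem, fs_min = 2 * fmax.
fs_min = 2 * 1200 = 2400 Hz
Practical rate = 2.5 * fs_min = 2.5 * 2400 = 6000 Hz

fs_min = 2400 Hz, fs_practical = 6000 Hz


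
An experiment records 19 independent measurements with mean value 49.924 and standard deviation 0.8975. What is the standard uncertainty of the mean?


The standard uncertainty for Type A evaluation is u = s / sqrt(n).
u = 0.8975 / sqrt(19)
u = 0.8975 / 4.3589
u = 0.2059

0.2059


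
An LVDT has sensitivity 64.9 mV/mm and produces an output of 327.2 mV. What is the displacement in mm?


Displacement = Vout / sensitivity.
d = 327.2 / 64.9
d = 5.042 mm

5.042 mm


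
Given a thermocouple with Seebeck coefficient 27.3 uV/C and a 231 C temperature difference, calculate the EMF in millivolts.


The thermocouple output V = sensitivity * dT.
V = 27.3 uV/C * 231 C
V = 6306.3 uV
V = 6.306 mV

6.306 mV


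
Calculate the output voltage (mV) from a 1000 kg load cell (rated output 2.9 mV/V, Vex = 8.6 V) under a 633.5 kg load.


Vout = rated_output * Vex * (load / capacity).
Vout = 2.9 * 8.6 * (633.5 / 1000)
Vout = 2.9 * 8.6 * 0.6335
Vout = 15.799 mV

15.799 mV


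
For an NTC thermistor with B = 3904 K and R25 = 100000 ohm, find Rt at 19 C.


NTC thermistor equation: Rt = R25 * exp(B * (1/T - 1/T25)).
T in Kelvin: 292.15 K, T25 = 298.15 K
1/T - 1/T25 = 1/292.15 - 1/298.15 = 6.888e-05
B * (1/T - 1/T25) = 3904 * 6.888e-05 = 0.2689
Rt = 100000 * exp(0.2689) = 130854.8 ohm

130854.8 ohm


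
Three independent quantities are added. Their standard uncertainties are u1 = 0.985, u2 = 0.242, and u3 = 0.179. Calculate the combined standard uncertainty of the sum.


For a sum of independent quantities, uc = sqrt(u1^2 + u2^2 + u3^2).
uc = sqrt(0.985^2 + 0.242^2 + 0.179^2)
uc = sqrt(0.970225 + 0.058564 + 0.032041)
uc = 1.03

1.03


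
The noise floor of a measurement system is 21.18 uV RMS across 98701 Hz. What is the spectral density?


Noise spectral density = Vrms / sqrt(BW).
NSD = 21.18 / sqrt(98701)
NSD = 21.18 / 314.1672
NSD = 0.0674 uV/sqrt(Hz)

0.0674 uV/sqrt(Hz)


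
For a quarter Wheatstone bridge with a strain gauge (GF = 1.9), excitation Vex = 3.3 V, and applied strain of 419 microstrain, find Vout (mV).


Quarter bridge output: Vout = (GF * epsilon * Vex) / 4.
Vout = (1.9 * 419e-6 * 3.3) / 4
Vout = 0.00262713 / 4 V
Vout = 0.00065678 V = 0.6568 mV

0.6568 mV


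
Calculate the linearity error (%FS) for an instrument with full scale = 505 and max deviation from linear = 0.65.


Linearity error = (max deviation / full scale) * 100%.
Linearity = (0.65 / 505) * 100
Linearity = 0.129 %FS

0.129 %FS


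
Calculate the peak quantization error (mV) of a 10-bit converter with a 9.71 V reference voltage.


The maximum quantization error is +/- LSB/2.
LSB = Vref / 2^n = 9.71 / 1024 = 0.00948242 V
Max error = LSB / 2 = 0.00948242 / 2 = 0.00474121 V
Max error = 4.7412 mV

4.7412 mV


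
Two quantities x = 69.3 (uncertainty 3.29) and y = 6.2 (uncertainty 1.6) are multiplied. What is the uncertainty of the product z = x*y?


For a product z = x*y, the relative uncertainty is:
uz/z = sqrt((ux/x)^2 + (uy/y)^2)
Relative uncertainties: ux/x = 3.29/69.3 = 0.047475
uy/y = 1.6/6.2 = 0.258065
z = 69.3 * 6.2 = 429.7
uz = 429.7 * sqrt(0.047475^2 + 0.258065^2) = 112.741

112.741


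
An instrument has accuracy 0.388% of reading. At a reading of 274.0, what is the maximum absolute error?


Absolute error = (accuracy% / 100) * reading.
Error = (0.388 / 100) * 274.0
Error = 0.00388 * 274.0
Error = 1.0631

1.0631


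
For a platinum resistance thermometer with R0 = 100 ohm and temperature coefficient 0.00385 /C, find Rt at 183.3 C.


The RTD equation: Rt = R0 * (1 + alpha * T).
Rt = 100 * (1 + 0.00385 * 183.3)
Rt = 100 * (1 + 0.705705)
Rt = 100 * 1.705705
Rt = 170.571 ohm

170.571 ohm


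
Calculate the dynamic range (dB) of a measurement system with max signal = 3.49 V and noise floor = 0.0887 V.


Dynamic range = 20 * log10(Vmax / Vnoise).
DR = 20 * log10(3.49 / 0.0887)
DR = 20 * log10(39.35)
DR = 31.9 dB

31.9 dB


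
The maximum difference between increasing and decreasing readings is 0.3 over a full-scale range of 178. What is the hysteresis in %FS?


Hysteresis = (max difference / full scale) * 100%.
H = (0.3 / 178) * 100
H = 0.169 %FS

0.169 %FS


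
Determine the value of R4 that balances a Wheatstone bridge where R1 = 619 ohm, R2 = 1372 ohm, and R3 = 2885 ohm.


At balance: R1*R4 = R2*R3, so R4 = R2*R3/R1.
R4 = 1372 * 2885 / 619
R4 = 3958220 / 619
R4 = 6394.54 ohm

6394.54 ohm


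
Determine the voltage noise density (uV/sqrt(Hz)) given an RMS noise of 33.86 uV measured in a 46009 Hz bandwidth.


Noise spectral density = Vrms / sqrt(BW).
NSD = 33.86 / sqrt(46009)
NSD = 33.86 / 214.4971
NSD = 0.1579 uV/sqrt(Hz)

0.1579 uV/sqrt(Hz)


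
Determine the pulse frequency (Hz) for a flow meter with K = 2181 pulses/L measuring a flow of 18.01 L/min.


Frequency = K * Q / 60 (converting L/min to L/s).
f = 2181 * 18.01 / 60
f = 39279.81 / 60
f = 654.66 Hz

654.66 Hz


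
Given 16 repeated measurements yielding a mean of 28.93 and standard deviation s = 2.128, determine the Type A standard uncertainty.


The standard uncertainty for Type A evaluation is u = s / sqrt(n).
u = 2.128 / sqrt(16)
u = 2.128 / 4.0
u = 0.532

0.532


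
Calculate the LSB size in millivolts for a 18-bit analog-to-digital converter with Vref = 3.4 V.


The resolution (LSB) of an ADC is Vref / 2^n.
LSB = 3.4 / 2^18
LSB = 3.4 / 262144
LSB = 1.297e-05 V = 0.01296997 mV

0.01296997 mV


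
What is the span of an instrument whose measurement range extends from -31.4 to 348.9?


Span = upper range - lower range.
Span = 348.9 - (-31.4)
Span = 380.3

380.3


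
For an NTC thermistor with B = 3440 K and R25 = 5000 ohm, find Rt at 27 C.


NTC thermistor equation: Rt = R25 * exp(B * (1/T - 1/T25)).
T in Kelvin: 300.15 K, T25 = 298.15 K
1/T - 1/T25 = 1/300.15 - 1/298.15 = -2.235e-05
B * (1/T - 1/T25) = 3440 * -2.235e-05 = -0.0769
Rt = 5000 * exp(-0.0769) = 4630.0 ohm

4630.0 ohm


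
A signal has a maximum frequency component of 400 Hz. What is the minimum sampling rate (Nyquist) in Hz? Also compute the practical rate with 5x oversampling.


By Nyquist theorem, fs_min = 2 * fmax.
fs_min = 2 * 400 = 800 Hz
Practical rate = 5 * fs_min = 5 * 800 = 4000 Hz

fs_min = 800 Hz, fs_practical = 4000 Hz


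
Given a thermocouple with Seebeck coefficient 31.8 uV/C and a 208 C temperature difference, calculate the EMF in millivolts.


The thermocouple output V = sensitivity * dT.
V = 31.8 uV/C * 208 C
V = 6614.4 uV
V = 6.614 mV

6.614 mV


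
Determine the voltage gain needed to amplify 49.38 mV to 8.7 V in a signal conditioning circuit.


Gain = Vout / Vin (converting to same units).
G = 8.7 V / 49.38 mV
G = 8700.0 mV / 49.38 mV
G = 176.18

176.18


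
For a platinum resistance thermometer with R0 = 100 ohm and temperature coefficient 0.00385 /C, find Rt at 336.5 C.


The RTD equation: Rt = R0 * (1 + alpha * T).
Rt = 100 * (1 + 0.00385 * 336.5)
Rt = 100 * (1 + 1.295525)
Rt = 100 * 2.295525
Rt = 229.553 ohm

229.553 ohm


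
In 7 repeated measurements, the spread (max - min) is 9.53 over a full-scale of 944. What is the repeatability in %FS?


Repeatability = (spread / full scale) * 100%.
R = (9.53 / 944) * 100
R = 1.01 %FS

1.01 %FS


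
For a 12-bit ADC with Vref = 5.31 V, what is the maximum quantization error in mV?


The maximum quantization error is +/- LSB/2.
LSB = Vref / 2^n = 5.31 / 4096 = 0.00129639 V
Max error = LSB / 2 = 0.00129639 / 2 = 0.00064819 V
Max error = 0.6482 mV

0.6482 mV


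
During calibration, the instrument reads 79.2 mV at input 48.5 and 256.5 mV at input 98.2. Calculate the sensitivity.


Sensitivity = (y2 - y1) / (x2 - x1).
S = (256.5 - 79.2) / (98.2 - 48.5)
S = 177.3 / 49.7
S = 3.5674 mV/unit

3.5674 mV/unit


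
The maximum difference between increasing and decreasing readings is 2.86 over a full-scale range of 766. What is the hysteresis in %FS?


Hysteresis = (max difference / full scale) * 100%.
H = (2.86 / 766) * 100
H = 0.373 %FS

0.373 %FS


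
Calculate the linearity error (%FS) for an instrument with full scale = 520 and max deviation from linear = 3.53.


Linearity error = (max deviation / full scale) * 100%.
Linearity = (3.53 / 520) * 100
Linearity = 0.679 %FS

0.679 %FS


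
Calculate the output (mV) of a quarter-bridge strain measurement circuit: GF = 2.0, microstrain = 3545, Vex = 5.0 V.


Quarter bridge output: Vout = (GF * epsilon * Vex) / 4.
Vout = (2.0 * 3545e-6 * 5.0) / 4
Vout = 0.03545 / 4 V
Vout = 0.0088625 V = 8.8625 mV

8.8625 mV


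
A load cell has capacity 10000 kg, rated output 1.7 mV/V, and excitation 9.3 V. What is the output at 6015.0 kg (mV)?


Vout = rated_output * Vex * (load / capacity).
Vout = 1.7 * 9.3 * (6015.0 / 10000)
Vout = 1.7 * 9.3 * 0.6015
Vout = 9.51 mV

9.51 mV


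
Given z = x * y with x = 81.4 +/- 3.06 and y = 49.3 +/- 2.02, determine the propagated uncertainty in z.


For a product z = x*y, the relative uncertainty is:
uz/z = sqrt((ux/x)^2 + (uy/y)^2)
Relative uncertainties: ux/x = 3.06/81.4 = 0.037592
uy/y = 2.02/49.3 = 0.040974
z = 81.4 * 49.3 = 4013.0
uz = 4013.0 * sqrt(0.037592^2 + 0.040974^2) = 223.147

223.147


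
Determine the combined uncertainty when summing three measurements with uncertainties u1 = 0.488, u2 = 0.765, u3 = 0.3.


For a sum of independent quantities, uc = sqrt(u1^2 + u2^2 + u3^2).
uc = sqrt(0.488^2 + 0.765^2 + 0.3^2)
uc = sqrt(0.238144 + 0.585225 + 0.09)
uc = 0.9557

0.9557


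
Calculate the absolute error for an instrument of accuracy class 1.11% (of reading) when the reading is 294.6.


Absolute error = (accuracy% / 100) * reading.
Error = (1.11 / 100) * 294.6
Error = 0.0111 * 294.6
Error = 3.2701

3.2701


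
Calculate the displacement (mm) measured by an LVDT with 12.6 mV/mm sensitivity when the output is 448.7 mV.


Displacement = Vout / sensitivity.
d = 448.7 / 12.6
d = 35.611 mm

35.611 mm


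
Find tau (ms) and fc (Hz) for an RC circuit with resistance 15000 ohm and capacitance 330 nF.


Time constant: tau = R * C.
tau = 15000 * 3.30e-07 = 0.00495 s
tau = 4.95 ms
Cutoff frequency: fc = 1 / (2*pi*R*C).
fc = 1 / (2*pi*0.00495) = 32.15 Hz

tau = 4.95 ms, fc = 32.15 Hz


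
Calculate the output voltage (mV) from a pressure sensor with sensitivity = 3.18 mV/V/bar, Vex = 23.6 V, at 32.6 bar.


Output = sensitivity * Vex * P.
Vout = 3.18 * 23.6 * 32.6
Vout = 75.048 * 32.6
Vout = 2446.56 mV

2446.56 mV


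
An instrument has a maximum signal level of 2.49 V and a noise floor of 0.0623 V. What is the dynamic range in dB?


Dynamic range = 20 * log10(Vmax / Vnoise).
DR = 20 * log10(2.49 / 0.0623)
DR = 20 * log10(39.97)
DR = 32.03 dB

32.03 dB


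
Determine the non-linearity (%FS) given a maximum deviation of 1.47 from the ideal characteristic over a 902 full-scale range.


Linearity error = (max deviation / full scale) * 100%.
Linearity = (1.47 / 902) * 100
Linearity = 0.163 %FS

0.163 %FS


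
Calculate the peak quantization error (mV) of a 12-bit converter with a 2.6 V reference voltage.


The maximum quantization error is +/- LSB/2.
LSB = Vref / 2^n = 2.6 / 4096 = 0.00063477 V
Max error = LSB / 2 = 0.00063477 / 2 = 0.00031738 V
Max error = 0.3174 mV

0.3174 mV


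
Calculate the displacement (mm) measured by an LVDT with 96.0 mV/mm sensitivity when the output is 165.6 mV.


Displacement = Vout / sensitivity.
d = 165.6 / 96.0
d = 1.725 mm

1.725 mm


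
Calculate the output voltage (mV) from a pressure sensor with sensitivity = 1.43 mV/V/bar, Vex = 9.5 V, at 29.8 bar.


Output = sensitivity * Vex * P.
Vout = 1.43 * 9.5 * 29.8
Vout = 13.585 * 29.8
Vout = 404.83 mV

404.83 mV


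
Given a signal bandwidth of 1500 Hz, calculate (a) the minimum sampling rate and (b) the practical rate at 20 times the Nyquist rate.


By Nyquist theorem, fs_min = 2 * fmax.
fs_min = 2 * 1500 = 3000 Hz
Practical rate = 20 * fs_min = 20 * 3000 = 60000 Hz

fs_min = 3000 Hz, fs_practical = 60000 Hz


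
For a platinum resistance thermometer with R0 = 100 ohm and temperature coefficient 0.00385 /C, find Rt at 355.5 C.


The RTD equation: Rt = R0 * (1 + alpha * T).
Rt = 100 * (1 + 0.00385 * 355.5)
Rt = 100 * (1 + 1.368675)
Rt = 100 * 2.368675
Rt = 236.868 ohm

236.868 ohm


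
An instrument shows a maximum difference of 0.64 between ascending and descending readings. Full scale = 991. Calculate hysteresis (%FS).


Hysteresis = (max difference / full scale) * 100%.
H = (0.64 / 991) * 100
H = 0.065 %FS

0.065 %FS


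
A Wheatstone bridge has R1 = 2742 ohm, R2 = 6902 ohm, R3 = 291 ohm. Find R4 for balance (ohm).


At balance: R1*R4 = R2*R3, so R4 = R2*R3/R1.
R4 = 6902 * 291 / 2742
R4 = 2008482 / 2742
R4 = 732.49 ohm

732.49 ohm


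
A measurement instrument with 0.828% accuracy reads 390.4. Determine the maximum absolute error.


Absolute error = (accuracy% / 100) * reading.
Error = (0.828 / 100) * 390.4
Error = 0.00828 * 390.4
Error = 3.2325

3.2325


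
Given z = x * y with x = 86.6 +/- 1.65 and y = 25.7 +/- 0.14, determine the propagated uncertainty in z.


For a product z = x*y, the relative uncertainty is:
uz/z = sqrt((ux/x)^2 + (uy/y)^2)
Relative uncertainties: ux/x = 1.65/86.6 = 0.019053
uy/y = 0.14/25.7 = 0.005447
z = 86.6 * 25.7 = 2225.6
uz = 2225.6 * sqrt(0.019053^2 + 0.005447^2) = 44.104

44.104


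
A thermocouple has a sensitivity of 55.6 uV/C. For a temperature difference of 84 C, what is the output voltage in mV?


The thermocouple output V = sensitivity * dT.
V = 55.6 uV/C * 84 C
V = 4670.4 uV
V = 4.67 mV

4.67 mV


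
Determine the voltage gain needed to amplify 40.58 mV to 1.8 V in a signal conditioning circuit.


Gain = Vout / Vin (converting to same units).
G = 1.8 V / 40.58 mV
G = 1800.0 mV / 40.58 mV
G = 44.36

44.36


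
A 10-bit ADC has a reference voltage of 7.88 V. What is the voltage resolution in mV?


The resolution (LSB) of an ADC is Vref / 2^n.
LSB = 7.88 / 2^10
LSB = 7.88 / 1024
LSB = 0.00769531 V = 7.6953125 mV

7.6953125 mV


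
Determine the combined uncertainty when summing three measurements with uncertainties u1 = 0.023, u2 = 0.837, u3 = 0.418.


For a sum of independent quantities, uc = sqrt(u1^2 + u2^2 + u3^2).
uc = sqrt(0.023^2 + 0.837^2 + 0.418^2)
uc = sqrt(0.000529 + 0.700569 + 0.174724)
uc = 0.9359

0.9359


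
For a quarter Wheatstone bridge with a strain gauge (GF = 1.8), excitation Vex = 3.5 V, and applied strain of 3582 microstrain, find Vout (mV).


Quarter bridge output: Vout = (GF * epsilon * Vex) / 4.
Vout = (1.8 * 3582e-6 * 3.5) / 4
Vout = 0.0225666 / 4 V
Vout = 0.00564165 V = 5.6417 mV

5.6417 mV


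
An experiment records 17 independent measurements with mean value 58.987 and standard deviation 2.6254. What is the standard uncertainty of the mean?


The standard uncertainty for Type A evaluation is u = s / sqrt(n).
u = 2.6254 / sqrt(17)
u = 2.6254 / 4.1231
u = 0.6368

0.6368


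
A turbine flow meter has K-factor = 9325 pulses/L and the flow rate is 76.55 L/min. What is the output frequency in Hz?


Frequency = K * Q / 60 (converting L/min to L/s).
f = 9325 * 76.55 / 60
f = 713828.75 / 60
f = 11897.15 Hz

11897.15 Hz


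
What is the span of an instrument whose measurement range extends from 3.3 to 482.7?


Span = upper range - lower range.
Span = 482.7 - (3.3)
Span = 479.4

479.4


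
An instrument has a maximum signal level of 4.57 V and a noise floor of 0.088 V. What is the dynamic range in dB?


Dynamic range = 20 * log10(Vmax / Vnoise).
DR = 20 * log10(4.57 / 0.088)
DR = 20 * log10(51.93)
DR = 34.31 dB

34.31 dB


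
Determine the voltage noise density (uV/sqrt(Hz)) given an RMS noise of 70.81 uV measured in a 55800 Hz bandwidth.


Noise spectral density = Vrms / sqrt(BW).
NSD = 70.81 / sqrt(55800)
NSD = 70.81 / 236.2202
NSD = 0.2998 uV/sqrt(Hz)

0.2998 uV/sqrt(Hz)


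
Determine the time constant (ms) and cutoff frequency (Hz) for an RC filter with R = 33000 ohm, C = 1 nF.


Time constant: tau = R * C.
tau = 33000 * 1.00e-09 = 3.3e-05 s
tau = 0.033 ms
Cutoff frequency: fc = 1 / (2*pi*R*C).
fc = 1 / (2*pi*3.3e-05) = 4822.88 Hz

tau = 0.033 ms, fc = 4822.88 Hz


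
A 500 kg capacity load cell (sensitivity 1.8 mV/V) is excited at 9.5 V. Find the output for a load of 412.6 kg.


Vout = rated_output * Vex * (load / capacity).
Vout = 1.8 * 9.5 * (412.6 / 500)
Vout = 1.8 * 9.5 * 0.8252
Vout = 14.111 mV

14.111 mV


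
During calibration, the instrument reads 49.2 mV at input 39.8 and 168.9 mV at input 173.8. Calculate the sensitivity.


Sensitivity = (y2 - y1) / (x2 - x1).
S = (168.9 - 49.2) / (173.8 - 39.8)
S = 119.7 / 134.0
S = 0.8933 mV/unit

0.8933 mV/unit


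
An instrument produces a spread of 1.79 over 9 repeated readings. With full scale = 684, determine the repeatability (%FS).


Repeatability = (spread / full scale) * 100%.
R = (1.79 / 684) * 100
R = 0.262 %FS

0.262 %FS


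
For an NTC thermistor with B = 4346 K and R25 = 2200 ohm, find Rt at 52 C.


NTC thermistor equation: Rt = R25 * exp(B * (1/T - 1/T25)).
T in Kelvin: 325.15 K, T25 = 298.15 K
1/T - 1/T25 = 1/325.15 - 1/298.15 = -0.00027851
B * (1/T - 1/T25) = 4346 * -0.00027851 = -1.2104
Rt = 2200 * exp(-1.2104) = 655.8 ohm

655.8 ohm


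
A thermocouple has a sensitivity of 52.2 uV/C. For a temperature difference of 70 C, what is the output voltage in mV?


The thermocouple output V = sensitivity * dT.
V = 52.2 uV/C * 70 C
V = 3654.0 uV
V = 3.654 mV

3.654 mV


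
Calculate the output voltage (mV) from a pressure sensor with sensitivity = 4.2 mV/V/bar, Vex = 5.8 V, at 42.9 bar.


Output = sensitivity * Vex * P.
Vout = 4.2 * 5.8 * 42.9
Vout = 24.36 * 42.9
Vout = 1045.04 mV

1045.04 mV


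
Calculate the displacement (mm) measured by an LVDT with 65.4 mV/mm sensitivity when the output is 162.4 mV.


Displacement = Vout / sensitivity.
d = 162.4 / 65.4
d = 2.483 mm

2.483 mm


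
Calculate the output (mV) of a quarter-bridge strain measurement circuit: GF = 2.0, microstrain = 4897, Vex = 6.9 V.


Quarter bridge output: Vout = (GF * epsilon * Vex) / 4.
Vout = (2.0 * 4897e-6 * 6.9) / 4
Vout = 0.0675786 / 4 V
Vout = 0.01689465 V = 16.8947 mV

16.8947 mV


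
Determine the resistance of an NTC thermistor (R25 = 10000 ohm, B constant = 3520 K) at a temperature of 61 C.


NTC thermistor equation: Rt = R25 * exp(B * (1/T - 1/T25)).
T in Kelvin: 334.15 K, T25 = 298.15 K
1/T - 1/T25 = 1/334.15 - 1/298.15 = -0.00036135
B * (1/T - 1/T25) = 3520 * -0.00036135 = -1.2719
Rt = 10000 * exp(-1.2719) = 2802.9 ohm

2802.9 ohm


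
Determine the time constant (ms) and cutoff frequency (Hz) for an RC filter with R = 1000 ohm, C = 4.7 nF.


Time constant: tau = R * C.
tau = 1000 * 4.70e-09 = 4.7e-06 s
tau = 0.0047 ms
Cutoff frequency: fc = 1 / (2*pi*R*C).
fc = 1 / (2*pi*4.7e-06) = 33862.75 Hz

tau = 0.0047 ms, fc = 33862.75 Hz


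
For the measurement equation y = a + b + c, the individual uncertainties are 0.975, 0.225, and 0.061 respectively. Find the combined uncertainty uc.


For a sum of independent quantities, uc = sqrt(u1^2 + u2^2 + u3^2).
uc = sqrt(0.975^2 + 0.225^2 + 0.061^2)
uc = sqrt(0.950625 + 0.050625 + 0.003721)
uc = 1.0025

1.0025


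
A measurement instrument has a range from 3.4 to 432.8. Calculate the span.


Span = upper range - lower range.
Span = 432.8 - (3.4)
Span = 429.4

429.4


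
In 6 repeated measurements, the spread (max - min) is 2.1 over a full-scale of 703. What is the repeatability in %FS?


Repeatability = (spread / full scale) * 100%.
R = (2.1 / 703) * 100
R = 0.299 %FS

0.299 %FS


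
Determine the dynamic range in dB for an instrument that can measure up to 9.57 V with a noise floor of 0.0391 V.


Dynamic range = 20 * log10(Vmax / Vnoise).
DR = 20 * log10(9.57 / 0.0391)
DR = 20 * log10(244.76)
DR = 47.77 dB

47.77 dB


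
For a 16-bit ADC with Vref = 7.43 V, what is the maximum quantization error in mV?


The maximum quantization error is +/- LSB/2.
LSB = Vref / 2^n = 7.43 / 65536 = 0.00011337 V
Max error = LSB / 2 = 0.00011337 / 2 = 5.669e-05 V
Max error = 0.0567 mV

0.0567 mV


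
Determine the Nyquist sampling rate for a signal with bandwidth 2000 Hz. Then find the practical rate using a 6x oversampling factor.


By Nyquist theorem, fs_min = 2 * fmax.
fs_min = 2 * 2000 = 4000 Hz
Practical rate = 6 * fs_min = 6 * 4000 = 24000 Hz

fs_min = 4000 Hz, fs_practical = 24000 Hz
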